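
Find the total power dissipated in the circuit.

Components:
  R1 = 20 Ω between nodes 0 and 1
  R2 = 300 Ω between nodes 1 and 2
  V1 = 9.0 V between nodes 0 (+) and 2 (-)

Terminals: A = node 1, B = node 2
Nodal analysis, taking node 2 as the 0 V reference.
Source V1 fixes V_0 = 9 V.
KCL at each unknown node (sum of currents leaving = 0; resistances in Ω):
  Node 1: (V_1 - 9)/20 + (V_1 - 0)/300 = 0
Collecting terms: 0.05333 × V_1 = 0.45  =>  V_1 = 8.438 V
Power in each resistor, P = (ΔV)²/R:
  P_R1 = (9 - 8.438)²/20 = 0.01582 W
  P_R2 = (8.438 - 0)²/300 = 0.2373 W
P_total = P_R1 + P_R2 = 0.2531 W

Final answer: 0.2531 W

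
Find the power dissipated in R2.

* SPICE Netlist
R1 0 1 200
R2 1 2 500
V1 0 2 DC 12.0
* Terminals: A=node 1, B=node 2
Nodal analysis, taking node 2 as the 0 V reference.
Source V1 fixes V_0 = 12 V.
KCL at each unknown node (sum of currents leaving = 0; resistances in Ω):
  Node 1: (V_1 - 12)/200 + (V_1 - 0)/500 = 0
Collecting terms: 0.007 × V_1 = 0.06  =>  V_1 = 8.571 V
I_R2 = (V_1 - V_2)/R2 = (8.571 - 0)/500 = 0.01714 A
P_R2 = I_R2² × R2 = (0.01714)² × 500 = 0.1469 W

Final answer: 0.1469 W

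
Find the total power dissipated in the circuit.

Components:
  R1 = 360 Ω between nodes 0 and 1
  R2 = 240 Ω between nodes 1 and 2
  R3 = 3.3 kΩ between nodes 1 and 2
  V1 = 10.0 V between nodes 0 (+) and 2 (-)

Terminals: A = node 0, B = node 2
Nodal analysis, taking node 2 as the 0 V reference.
Source V1 fixes V_0 = 10 V.
KCL at each unknown node (sum of currents leaving = 0; resistances in Ω):
  Node 1: (V_1 - 10)/360 + (V_1 - 0)/240 + (V_1 - 0)/3300 = 0
Collecting terms: 0.007247 × V_1 = 0.02778  =>  V_1 = 3.833 V
Power in each resistor, P = (ΔV)²/R:
  P_R1 = (10 - 3.833)²/360 = 0.1057 W
  P_R2 = (3.833 - 0)²/240 = 0.06121 W
  P_R3 = (3.833 - 0)²/3300 = 0.004452 W
P_total = P_R1 + P_R2 + P_R3 = 0.1713 W

Final answer: 0.1713 W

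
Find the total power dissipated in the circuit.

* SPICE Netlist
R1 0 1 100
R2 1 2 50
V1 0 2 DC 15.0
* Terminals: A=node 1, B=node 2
Nodal analysis, taking node 2 as the 0 V reference.
Source V1 fixes V_0 = 15 V.
KCL at each unknown node (sum of currents leaving = 0; resistances in Ω):
  Node 1: (V_1 - 15)/100 + (V_1 - 0)/50 = 0
Collecting terms: 0.03 × V_1 = 0.15  =>  V_1 = 5 V
Power in each resistor, P = (ΔV)²/R:
  P_R1 = (15 - 5)²/100 = 1 W
  P_R2 = (5 - 0)²/50 = 0.5 W
P_total = P_R1 + P_R2 = 1.5 W

Final answer: 1.5 W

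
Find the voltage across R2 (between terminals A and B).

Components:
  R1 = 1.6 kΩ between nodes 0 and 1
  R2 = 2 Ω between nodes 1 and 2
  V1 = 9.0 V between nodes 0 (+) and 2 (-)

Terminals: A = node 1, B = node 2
R1 and R2 are in series across V1 (node 0 → node 1 → node 2), and the output A–B is taken across R2, so this is a voltage divider.
Series current: I = V1/(R1 + R2) = 9/(1600 + 2) = 9/1602 = 0.005618 A
V_R2 = I × R2 = V1 × R2/(R1 + R2) = 9 × 2/1602 = 0.01124 V

Final answer: 0.01124 V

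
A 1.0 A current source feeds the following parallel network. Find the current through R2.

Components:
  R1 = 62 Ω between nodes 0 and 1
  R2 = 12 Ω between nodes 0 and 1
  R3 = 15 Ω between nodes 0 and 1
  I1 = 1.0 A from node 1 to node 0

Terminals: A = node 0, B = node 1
All resistors sit directly between nodes 0 and 1, so they are in parallel and share one voltage V; the full source current 1 A splits among them.
1/R_par = 1/62 + 1/12 + 1/15 = 0.1661 S  =>  R_par = 6.019 Ω
V = I × R_par = 1 × 6.019 = 6.019 V
I_R2 = V/R2 = 6.019/12 = 0.5016 A

Final answer: 0.5016 A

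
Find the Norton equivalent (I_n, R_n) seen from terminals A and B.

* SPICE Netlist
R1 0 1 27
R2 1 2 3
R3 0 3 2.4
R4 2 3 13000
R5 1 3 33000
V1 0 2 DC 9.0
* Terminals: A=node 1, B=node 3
Find the Thévenin equivalent first; then I_n = V_th/R_th and R_n = R_th.
Step 1 — V_th is the open-circuit voltage V_A - V_B (nothing connected across the terminals).
Nodal analysis, taking node 2 as the 0 V reference.
Source V1 fixes V_0 = 9 V.
KCL at each unknown node (sum of currents leaving = 0; resistances in Ω):
  Node 1: (V_1 - 9)/27 + (V_1 - 0)/3 + (V_1 - V_3)/33000 = 0
  Node 3: (V_3 - 9)/2.4 + (V_3 - 0)/13000 + (V_3 - V_1)/33000 = 0
Collecting terms (coefficients in siemens):
  0.3704·V_1 - 0.0000303·V_3 = 0.3333
  0.4168·V_3 - 0.0000303·V_1 = 3.75
Determinant D = (0.3704)(0.4168) - (-0.0000303)(-0.0000303) = 0.1544
V_1 = [(0.3333)(0.4168) - (-0.0000303)(3.75)]/D = 0.9007 V
V_3 = [(0.3704)(3.75) - (0.3333)(-0.0000303)]/D = 8.998 V
V_th = V_1 - V_3 = 0.9007 - 8.998 = -8.097 V
Step 2 — R_th: zero the source — replace V1 by a short circuit (node 2 merges into node 0) — and find the resistance seen between A (node 1) and B (node 3).
Reduce the network between node 1 (A) and node 3 (B) by series/parallel combination:
  Rp1 = R1 ‖ R2 (parallel, both between nodes 0 and 1) = 1/(1/27 + 1/3) = 2.7 Ω
  Rp2 = R3 ‖ R4 (parallel, both between nodes 0 and 3) = 1/(1/2.4 + 1/13000) = 2.4 Ω
  Rs1 = Rp1 + Rp2 (series, joined only at node 0) = 2.7 + 2.4 = 5.1 Ω
  Rp3 = R5 ‖ Rs1 (parallel, both between nodes 1 and 3) = 1/(1/33000 + 1/5.1) = 5.099 Ω
R_th = 5.099 Ω
I_n = V_th/R_th = -8.097/5.099 = -1.588 A, and R_n = R_th = 5.099 Ω

Final answer: I_n = -1.588 A, R_n = 5.099 Ω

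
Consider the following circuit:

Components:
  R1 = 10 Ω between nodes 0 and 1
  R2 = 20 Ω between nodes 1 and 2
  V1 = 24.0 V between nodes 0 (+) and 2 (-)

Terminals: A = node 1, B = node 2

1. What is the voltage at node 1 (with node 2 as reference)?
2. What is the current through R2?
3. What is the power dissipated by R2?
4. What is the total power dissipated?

Nodal analysis, taking node 2 as the 0 V reference.
Source V1 fixes V_0 = 24 V.
KCL at each unknown node (sum of currents leaving = 0; resistances in Ω):
  Node 1: (V_1 - 24)/10 + (V_1 - 0)/20 = 0
Collecting terms: 0.15 × V_1 = 2.4  =>  V_1 = 16 V
Part 1:
  Read off the nodal solution: V_1 = 16 V
Part 2:
  I_R2 = (V_1 - V_2)/R2 = (16 - 0)/20 = 0.8 A
  Magnitude: I_R2 = 0.8 A
Part 3:
  I_R2 = (V_1 - V_2)/R2 = (16 - 0)/20 = 0.8 A
  P_R2 = I_R2² × R2 = (0.8)² × 20 = 12.8 W
Part 4:
  Power in each resistor, P = (ΔV)²/R:
    P_R1 = (24 - 16)²/10 = 6.4 W
    P_R2 = (16 - 0)²/20 = 12.8 W
  P_total = P_R1 + P_R2 = 19.2 W

Final answers:
1. V_1 = 16 V
2. I_R2 = 0.8 A
3. P_R2 = 12.8 W
4. P_total = 19.2 W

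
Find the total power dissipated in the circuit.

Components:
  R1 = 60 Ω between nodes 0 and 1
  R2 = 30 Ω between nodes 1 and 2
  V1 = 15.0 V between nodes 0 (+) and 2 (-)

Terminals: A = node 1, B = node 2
Nodal analysis, taking node 2 as the 0 V reference.
Source V1 fixes V_0 = 15 V.
KCL at each unknown node (sum of currents leaving = 0; resistances in Ω):
  Node 1: (V_1 - 15)/60 + (V_1 - 0)/30 = 0
Collecting terms: 0.05 × V_1 = 0.25  =>  V_1 = 5 V
Power in each resistor, P = (ΔV)²/R:
  P_R1 = (15 - 5)²/60 = 1.667 W
  P_R2 = (5 - 0)²/30 = 0.8333 W
P_total = P_R1 + P_R2 = 2.5 W

Final answer: 2.5 W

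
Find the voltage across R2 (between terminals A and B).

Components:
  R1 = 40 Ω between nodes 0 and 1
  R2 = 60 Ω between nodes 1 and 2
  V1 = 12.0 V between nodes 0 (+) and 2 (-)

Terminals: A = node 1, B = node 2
R1 and R2 are in series across V1 (node 0 → node 1 → node 2), and the output A–B is taken across R2, so this is a voltage divider.
Series current: I = V1/(R1 + R2) = 12/(40 + 60) = 12/100 = 0.12 A
V_R2 = I × R2 = V1 × R2/(R1 + R2) = 12 × 60/100 = 7.2 V

Final answer: 7.2 V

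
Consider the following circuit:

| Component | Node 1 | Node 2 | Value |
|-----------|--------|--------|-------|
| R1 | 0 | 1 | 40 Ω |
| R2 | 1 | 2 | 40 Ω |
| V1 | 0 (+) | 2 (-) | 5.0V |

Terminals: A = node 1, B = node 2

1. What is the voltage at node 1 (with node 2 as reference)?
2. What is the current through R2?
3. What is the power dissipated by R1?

Nodal analysis, taking node 2 as the 0 V reference.
Source V1 fixes V_0 = 5 V.
KCL at each unknown node (sum of currents leaving = 0; resistances in Ω):
  Node 1: (V_1 - 5)/40 + (V_1 - 0)/40 = 0
Collecting terms: 0.05 × V_1 = 0.125  =>  V_1 = 2.5 V
Part 1:
  Read off the nodal solution: V_1 = 2.5 V
Part 2:
  I_R2 = (V_1 - V_2)/R2 = (2.5 - 0)/40 = 0.0625 A
  Magnitude: I_R2 = 0.0625 A
Part 3:
  I_R1 = (V_0 - V_1)/R1 = (5 - 2.5)/40 = 0.0625 A
  P_R1 = I_R1² × R1 = (0.0625)² × 40 = 0.1562 W

Final answers:
1. V_1 = 2.5 V
2. I_R2 = 0.0625 A
3. P_R1 = 0.1562 W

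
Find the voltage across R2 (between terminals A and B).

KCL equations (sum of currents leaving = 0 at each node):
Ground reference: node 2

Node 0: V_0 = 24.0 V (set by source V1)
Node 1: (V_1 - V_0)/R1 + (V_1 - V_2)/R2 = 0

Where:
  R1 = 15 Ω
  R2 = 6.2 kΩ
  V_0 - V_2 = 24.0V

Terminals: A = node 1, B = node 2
R1 and R2 are in series across V1 (node 0 → node 1 → node 2), and the output A–B is taken across R2, so this is a voltage divider.
Series current: I = V1/(R1 + R2) = 24/(15 + 6200) = 24/6215 = 0.003862 A
V_R2 = I × R2 = V1 × R2/(R1 + R2) = 24 × 6200/6215 = 23.94 V

Final answer: 23.94 V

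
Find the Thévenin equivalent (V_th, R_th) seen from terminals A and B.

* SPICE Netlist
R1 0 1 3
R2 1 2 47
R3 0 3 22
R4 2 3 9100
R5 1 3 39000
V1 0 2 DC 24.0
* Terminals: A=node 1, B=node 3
Step 1 — V_th is the open-circuit voltage V_A - V_B (nothing connected across the terminals).
Nodal analysis, taking node 2 as the 0 V reference.
Source V1 fixes V_0 = 24 V.
KCL at each unknown node (sum of currents leaving = 0; resistances in Ω):
  Node 1: (V_1 - 24)/3 + (V_1 - 0)/47 + (V_1 - V_3)/39000 = 0
  Node 3: (V_3 - 24)/22 + (V_3 - 0)/9100 + (V_3 - V_1)/39000 = 0
Collecting terms (coefficients in siemens):
  0.3546·V_1 - 0.00002564·V_3 = 8
  0.04559·V_3 - 0.00002564·V_1 = 1.091
Determinant D = (0.3546)(0.04559) - (-0.00002564)(-0.00002564) = 0.01617
V_1 = [(8)(0.04559) - (-0.00002564)(1.091)]/D = 22.56 V
V_3 = [(0.3546)(1.091) - (8)(-0.00002564)]/D = 23.94 V
V_th = V_1 - V_3 = 22.56 - 23.94 = -1.381 V
Step 2 — R_th: zero the source — replace V1 by a short circuit (node 2 merges into node 0) — and find the resistance seen between A (node 1) and B (node 3).
Reduce the network between node 1 (A) and node 3 (B) by series/parallel combination:
  Rp1 = R1 ‖ R2 (parallel, both between nodes 0 and 1) = 1/(1/3 + 1/47) = 2.82 Ω
  Rp2 = R3 ‖ R4 (parallel, both between nodes 0 and 3) = 1/(1/22 + 1/9100) = 21.95 Ω
  Rs1 = Rp1 + Rp2 (series, joined only at node 0) = 2.82 + 21.95 = 24.77 Ω
  Rp3 = R5 ‖ Rs1 (parallel, both between nodes 1 and 3) = 1/(1/39000 + 1/24.77) = 24.75 Ω
R_th = 24.75 Ω

Final answer: V_th = -1.381 V, R_th = 24.75 Ω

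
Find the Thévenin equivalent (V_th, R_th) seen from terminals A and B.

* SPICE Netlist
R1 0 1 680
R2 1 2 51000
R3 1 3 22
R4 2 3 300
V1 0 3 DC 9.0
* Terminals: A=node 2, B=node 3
Step 1 — V_th is the open-circuit voltage V_A - V_B (nothing connected across the terminals).
Nodal analysis, taking node 3 as the 0 V reference.
Source V1 fixes V_0 = 9 V.
KCL at each unknown node (sum of currents leaving = 0; resistances in Ω):
  Node 1: (V_1 - 9)/680 + (V_1 - V_2)/51000 + (V_1 - 0)/22 = 0
  Node 2: (V_2 - V_1)/51000 + (V_2 - 0)/300 = 0
Collecting terms (coefficients in siemens):
  0.04694·V_1 - 0.00001961·V_2 = 0.01324
  0.003353·V_2 - 0.00001961·V_1 = 0
Determinant D = (0.04694)(0.003353) - (-0.00001961)(-0.00001961) = 0.0001574
V_1 = [(0.01324)(0.003353) - (-0.00001961)(0)]/D = 0.2819 V
V_2 = [(0.04694)(0) - (0.01324)(-0.00001961)]/D = 0.001649 V
V_th = V_2 - V_3 = 0.001649 - 0 = 0.001649 V
Step 2 — R_th: zero the source — replace V1 by a short circuit (node 3 merges into node 0) — and find the resistance seen between A (node 2) and B (node 0).
Reduce the network between node 2 (A) and node 0 (B) by series/parallel combination:
  Rp1 = R1 ‖ R3 (parallel, both between nodes 0 and 1) = 1/(1/680 + 1/22) = 21.31 Ω
  Rs1 = R2 + Rp1 (series, joined only at node 1) = 51000 + 21.31 = 51020 Ω
  Rp2 = R4 ‖ Rs1 (parallel, both between nodes 0 and 2) = 1/(1/300 + 1/51020) = 298.2 Ω
R_th = 298.2 Ω

Final answer: V_th = 0.001649 V, R_th = 298.2 Ω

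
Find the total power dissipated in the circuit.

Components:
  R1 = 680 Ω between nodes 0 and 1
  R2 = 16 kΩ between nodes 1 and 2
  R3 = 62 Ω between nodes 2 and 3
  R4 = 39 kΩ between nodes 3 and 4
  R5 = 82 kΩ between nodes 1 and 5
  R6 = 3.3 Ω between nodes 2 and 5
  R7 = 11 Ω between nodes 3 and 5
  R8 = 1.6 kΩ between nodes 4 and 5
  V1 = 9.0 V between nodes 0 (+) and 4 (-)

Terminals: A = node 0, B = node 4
Nodal analysis, taking node 4 as the 0 V reference.
Source V1 fixes V_0 = 9 V.
KCL at each unknown node (sum of currents leaving = 0; resistances in Ω):
  Node 1: (V_1 - 9)/680 + (V_1 - V_2)/16000 + (V_1 - V_5)/82000 = 0
  Node 2: (V_2 - V_1)/16000 + (V_2 - V_3)/62 + (V_2 - V_5)/3.3 = 0
  Node 3: (V_3 - V_2)/62 + (V_3 - 0)/39000 + (V_3 - V_5)/11 = 0
  Node 5: (V_5 - V_1)/82000 + (V_5 - V_2)/3.3 + (V_5 - V_3)/11 + (V_5 - 0)/1600 = 0
Collecting terms (coefficients in siemens):
  0.001545·V_1 - 0.0000625·V_2 - 0.0000122·V_5 = 0.01324
  0.3192·V_2 - 0.0000625·V_1 - 0.01613·V_3 - 0.303·V_5 = 0
  0.1071·V_3 - 0.01613·V_2 - 0.09091·V_5 = 0
  0.3946·V_5 - 0.0000122·V_1 - 0.303·V_2 - 0.09091·V_3 = 0
Solving these 4 simultaneous equations (Gaussian elimination) gives:
  V_1 = 8.608 V, V_2 = 0.8878 V, V_3 = 0.8863 V, V_5 = 0.8863 V
Power in each resistor, P = (ΔV)²/R:
  P_R1 = (9 - 8.608)²/680 = 0.0002261 W
  P_R2 = (8.608 - 0.8878)²/16000 = 0.003725 W
  P_R3 = (0.8878 - 0.8863)²/62 = 0.00000003614 W
  P_R4 = (0.8863 - 0)²/39000 = 0.00002014 W
  P_R5 = (8.608 - 0.8863)²/82000 = 0.0007271 W
  P_R6 = (0.8878 - 0.8863)²/3.3 = 0.0000006933 W
  P_R7 = (0.8863 - 0.8863)²/11 = 0.00000000002214 W
  P_R8 = (0 - 0.8863)²/1600 = 0.000491 W
P_total = P_R1 + P_R2 + P_R3 + P_R4 + P_R5 + P_R6 + P_R7 + P_R8 = 0.00519 W

Final answer: 0.00519 W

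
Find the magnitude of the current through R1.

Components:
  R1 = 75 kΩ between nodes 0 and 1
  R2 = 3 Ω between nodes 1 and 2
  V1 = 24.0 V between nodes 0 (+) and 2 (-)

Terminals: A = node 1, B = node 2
Nodal analysis, taking node 2 as the 0 V reference.
Source V1 fixes V_0 = 24 V.
KCL at each unknown node (sum of currents leaving = 0; resistances in Ω):
  Node 1: (V_1 - 24)/75000 + (V_1 - 0)/3 = 0
Collecting terms: 0.3333 × V_1 = 0.00032  =>  V_1 = 0.00096 V
I_R1 = (V_0 - V_1)/R1 = (24 - 0.00096)/75000 = 0.00032 A
|I_R1| = 0.00032 A

Final answer: |I_R1| = 0.00032 A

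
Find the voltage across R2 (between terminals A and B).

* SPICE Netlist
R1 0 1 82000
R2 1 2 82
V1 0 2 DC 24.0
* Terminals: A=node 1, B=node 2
R1 and R2 are in series across V1 (node 0 → node 1 → node 2), and the output A–B is taken across R2, so this is a voltage divider.
Series current: I = V1/(R1 + R2) = 24/(82000 + 82) = 24/82080 = 0.0002924 A
V_R2 = I × R2 = V1 × R2/(R1 + R2) = 24 × 82/82080 = 0.02398 V

Final answer: 0.02398 V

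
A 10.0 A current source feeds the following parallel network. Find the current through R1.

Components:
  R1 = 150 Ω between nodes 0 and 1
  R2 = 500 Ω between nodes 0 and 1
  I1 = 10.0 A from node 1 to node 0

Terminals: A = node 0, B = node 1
All resistors sit directly between nodes 0 and 1, so they are in parallel and share one voltage V; the full source current 10 A splits among them.
1/R_par = 1/150 + 1/500 = 0.008667 S  =>  R_par = 115.4 Ω
V = I × R_par = 10 × 115.4 = 1154 V
I_R1 = V/R1 = 1154/150 = 7.692 A

Final answer: 7.692 A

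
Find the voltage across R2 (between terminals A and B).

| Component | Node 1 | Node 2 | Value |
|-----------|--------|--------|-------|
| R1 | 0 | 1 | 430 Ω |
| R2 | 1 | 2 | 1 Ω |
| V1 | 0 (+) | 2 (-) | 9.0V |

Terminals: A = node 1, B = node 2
R1 and R2 are in series across V1 (node 0 → node 1 → node 2), and the output A–B is taken across R2, so this is a voltage divider.
Series current: I = V1/(R1 + R2) = 9/(430 + 1) = 9/431 = 0.02088 A
V_R2 = I × R2 = V1 × R2/(R1 + R2) = 9 × 1/431 = 0.02088 V

Final answer: 0.02088 V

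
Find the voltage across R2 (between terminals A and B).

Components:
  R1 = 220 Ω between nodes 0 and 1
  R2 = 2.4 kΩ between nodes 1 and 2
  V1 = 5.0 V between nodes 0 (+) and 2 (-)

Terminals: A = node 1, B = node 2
R1 and R2 are in series across V1 (node 0 → node 1 → node 2), and the output A–B is taken across R2, so this is a voltage divider.
Series current: I = V1/(R1 + R2) = 5/(220 + 2400) = 5/2620 = 0.001908 A
V_R2 = I × R2 = V1 × R2/(R1 + R2) = 5 × 2400/2620 = 4.58 V

Final answer: 4.58 V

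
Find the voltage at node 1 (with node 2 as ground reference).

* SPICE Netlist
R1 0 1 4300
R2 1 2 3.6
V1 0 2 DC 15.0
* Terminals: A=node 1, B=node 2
Nodal analysis, taking node 2 as the 0 V reference.
Source V1 fixes V_0 = 15 V.
KCL at each unknown node (sum of currents leaving = 0; resistances in Ω):
  Node 1: (V_1 - 15)/4300 + (V_1 - 0)/3.6 = 0
Collecting terms: 0.278 × V_1 = 0.003488  =>  V_1 = 0.01255 V
The requested potential is V_1 = 0.01255 V.

Final answer: V_1 = 0.01255 V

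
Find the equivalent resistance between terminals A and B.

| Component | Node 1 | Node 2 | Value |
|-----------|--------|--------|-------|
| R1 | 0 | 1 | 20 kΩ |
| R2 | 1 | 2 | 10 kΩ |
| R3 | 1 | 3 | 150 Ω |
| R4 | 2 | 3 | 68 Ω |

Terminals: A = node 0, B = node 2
Reduce the network between node 0 (A) and node 2 (B) by series/parallel combination:
  Rs1 = R3 + R4 (series, joined only at node 3) = 150 + 68 = 218 Ω
  Rp1 = R2 ‖ Rs1 (parallel, both between nodes 1 and 2) = 1/(1/10000 + 1/218) = 213.3 Ω
  Rs2 = R1 + Rp1 (series, joined only at node 1) = 20000 + 213.3 = 20210 Ω
R_eq = 20.21 kΩ

Final answer: 20.21 kΩ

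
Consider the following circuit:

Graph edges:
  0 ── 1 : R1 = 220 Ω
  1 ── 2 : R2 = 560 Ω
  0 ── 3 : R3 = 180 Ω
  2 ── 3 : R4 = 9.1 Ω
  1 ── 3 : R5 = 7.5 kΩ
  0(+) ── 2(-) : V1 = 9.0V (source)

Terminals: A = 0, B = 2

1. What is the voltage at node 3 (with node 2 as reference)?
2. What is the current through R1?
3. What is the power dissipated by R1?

Nodal analysis, taking node 2 as the 0 V reference.
Source V1 fixes V_0 = 9 V.
KCL at each unknown node (sum of currents leaving = 0; resistances in Ω):
  Node 1: (V_1 - 9)/220 + (V_1 - 0)/560 + (V_1 - V_3)/7500 = 0
  Node 3: (V_3 - 9)/180 + (V_3 - 0)/9.1 + (V_3 - V_1)/7500 = 0
Collecting terms (coefficients in siemens):
  0.006465·V_1 - 0.0001333·V_3 = 0.04091
  0.1156·V_3 - 0.0001333·V_1 = 0.05
Determinant D = (0.006465)(0.1156) - (-0.0001333)(-0.0001333) = 0.0007471
V_1 = [(0.04091)(0.1156) - (-0.0001333)(0.05)]/D = 6.337 V
V_3 = [(0.006465)(0.05) - (0.04091)(-0.0001333)]/D = 0.4399 V
Part 1:
  Read off the nodal solution: V_3 = 0.4399 V
Part 2:
  I_R1 = (V_0 - V_1)/R1 = (9 - 6.337)/220 = 0.0121 A
  Magnitude: I_R1 = 0.0121 A
Part 3:
  I_R1 = (V_0 - V_1)/R1 = (9 - 6.337)/220 = 0.0121 A
  P_R1 = I_R1² × R1 = (0.0121)² × 220 = 0.03223 W

Final answers:
1. V_3 = 0.4399 V
2. I_R1 = 0.0121 A
3. P_R1 = 0.03223 W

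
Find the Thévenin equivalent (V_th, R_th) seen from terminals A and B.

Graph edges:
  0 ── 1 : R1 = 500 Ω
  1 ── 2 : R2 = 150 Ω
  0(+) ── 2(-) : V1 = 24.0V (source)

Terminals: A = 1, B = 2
Step 1 — V_th is the open-circuit voltage V_A - V_B (nothing connected across the terminals).
Nodal analysis, taking node 2 as the 0 V reference.
Source V1 fixes V_0 = 24 V.
KCL at each unknown node (sum of currents leaving = 0; resistances in Ω):
  Node 1: (V_1 - 24)/500 + (V_1 - 0)/150 = 0
Collecting terms: 0.008667 × V_1 = 0.048  =>  V_1 = 5.538 V
V_th = V_1 - V_2 = 5.538 - 0 = 5.538 V
Step 2 — R_th: zero the source — replace V1 by a short circuit (node 2 merges into node 0) — and find the resistance seen between A (node 1) and B (node 0).
Reduce the network between node 1 (A) and node 0 (B) by series/parallel combination:
  Rp1 = R1 ‖ R2 (parallel, both between nodes 0 and 1) = 1/(1/500 + 1/150) = 115.4 Ω
R_th = 115.4 Ω

Final answer: V_th = 5.538 V, R_th = 115.4 Ω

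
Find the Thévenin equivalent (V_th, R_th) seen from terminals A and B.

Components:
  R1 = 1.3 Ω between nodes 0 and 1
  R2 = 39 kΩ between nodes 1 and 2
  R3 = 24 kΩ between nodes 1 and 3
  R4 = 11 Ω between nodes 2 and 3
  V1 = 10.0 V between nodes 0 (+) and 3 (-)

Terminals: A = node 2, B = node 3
Step 1 — V_th is the open-circuit voltage V_A - V_B (nothing connected across the terminals).
Nodal analysis, taking node 3 as the 0 V reference.
Source V1 fixes V_0 = 10 V.
KCL at each unknown node (sum of currents leaving = 0; resistances in Ω):
  Node 1: (V_1 - 10)/1.3 + (V_1 - V_2)/39000 + (V_1 - 0)/24000 = 0
  Node 2: (V_2 - V_1)/39000 + (V_2 - 0)/11 = 0
Collecting terms (coefficients in siemens):
  0.7693·V_1 - 0.00002564·V_2 = 7.692
  0.09093·V_2 - 0.00002564·V_1 = 0
Determinant D = (0.7693)(0.09093) - (-0.00002564)(-0.00002564) = 0.06996
V_1 = [(7.692)(0.09093) - (-0.00002564)(0)]/D = 9.999 V
V_2 = [(0.7693)(0) - (7.692)(-0.00002564)]/D = 0.002819 V
V_th = V_2 - V_3 = 0.002819 - 0 = 0.002819 V
Step 2 — R_th: zero the source — replace V1 by a short circuit (node 3 merges into node 0) — and find the resistance seen between A (node 2) and B (node 0).
Reduce the network between node 2 (A) and node 0 (B) by series/parallel combination:
  Rp1 = R1 ‖ R3 (parallel, both between nodes 0 and 1) = 1/(1/1.3 + 1/24000) = 1.3 Ω
  Rs1 = R2 + Rp1 (series, joined only at node 1) = 39000 + 1.3 = 39000 Ω
  Rp2 = R4 ‖ Rs1 (parallel, both between nodes 0 and 2) = 1/(1/11 + 1/39000) = 11 Ω
R_th = 11 Ω

Final answer: V_th = 0.002819 V, R_th = 11 Ω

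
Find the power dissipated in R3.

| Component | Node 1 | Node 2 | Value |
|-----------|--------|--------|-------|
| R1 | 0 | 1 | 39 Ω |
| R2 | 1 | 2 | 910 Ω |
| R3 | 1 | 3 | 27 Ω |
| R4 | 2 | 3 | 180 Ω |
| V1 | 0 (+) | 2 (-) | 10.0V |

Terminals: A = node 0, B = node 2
Nodal analysis, taking node 2 as the 0 V reference.
Source V1 fixes V_0 = 10 V.
KCL at each unknown node (sum of currents leaving = 0; resistances in Ω):
  Node 1: (V_1 - 10)/39 + (V_1 - 0)/910 + (V_1 - V_3)/27 = 0
  Node 3: (V_3 - V_1)/27 + (V_3 - 0)/180 = 0
Collecting terms (coefficients in siemens):
  0.06378·V_1 - 0.03704·V_3 = 0.2564
  0.04259·V_3 - 0.03704·V_1 = 0
Determinant D = (0.06378)(0.04259) - (-0.03704)(-0.03704) = 0.001345
V_1 = [(0.2564)(0.04259) - (-0.03704)(0)]/D = 8.122 V
V_3 = [(0.06378)(0) - (0.2564)(-0.03704)]/D = 7.062 V
I_R3 = (V_1 - V_3)/R3 = (8.122 - 7.062)/27 = 0.03924 A
P_R3 = I_R3² × R3 = (0.03924)² × 27 = 0.04156 W

Final answer: 0.04156 W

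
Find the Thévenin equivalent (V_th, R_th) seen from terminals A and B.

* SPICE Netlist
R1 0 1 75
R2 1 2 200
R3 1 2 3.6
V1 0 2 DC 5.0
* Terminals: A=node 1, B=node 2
Step 1 — V_th is the open-circuit voltage V_A - V_B (nothing connected across the terminals).
Nodal analysis, taking node 2 as the 0 V reference.
Source V1 fixes V_0 = 5 V.
KCL at each unknown node (sum of currents leaving = 0; resistances in Ω):
  Node 1: (V_1 - 5)/75 + (V_1 - 0)/200 + (V_1 - 0)/3.6 = 0
Collecting terms: 0.2961 × V_1 = 0.06667  =>  V_1 = 0.2251 V
V_th = V_1 - V_2 = 0.2251 - 0 = 0.2251 V
Step 2 — R_th: zero the source — replace V1 by a short circuit (node 2 merges into node 0) — and find the resistance seen between A (node 1) and B (node 0).
Reduce the network between node 1 (A) and node 0 (B) by series/parallel combination:
  Rp1 = R1 ‖ R2 ‖ R3 (parallel, all between nodes 0 and 1) = 1/(1/75 + 1/200 + 1/3.6) = 3.377 Ω
R_th = 3.377 Ω

Final answer: V_th = 0.2251 V, R_th = 3.377 Ω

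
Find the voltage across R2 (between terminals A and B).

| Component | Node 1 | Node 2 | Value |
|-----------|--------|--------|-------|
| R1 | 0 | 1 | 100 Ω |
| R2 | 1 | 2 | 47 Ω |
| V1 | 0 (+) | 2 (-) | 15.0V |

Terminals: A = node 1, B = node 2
R1 and R2 are in series across V1 (node 0 → node 1 → node 2), and the output A–B is taken across R2, so this is a voltage divider.
Series current: I = V1/(R1 + R2) = 15/(100 + 47) = 15/147 = 0.102 A
V_R2 = I × R2 = V1 × R2/(R1 + R2) = 15 × 47/147 = 4.796 V

Final answer: 4.796 V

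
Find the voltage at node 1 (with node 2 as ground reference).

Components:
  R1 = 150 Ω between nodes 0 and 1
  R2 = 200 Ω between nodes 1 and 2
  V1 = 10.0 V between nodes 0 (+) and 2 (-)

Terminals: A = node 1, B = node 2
Nodal analysis, taking node 2 as the 0 V reference.
Source V1 fixes V_0 = 10 V.
KCL at each unknown node (sum of currents leaving = 0; resistances in Ω):
  Node 1: (V_1 - 10)/150 + (V_1 - 0)/200 = 0
Collecting terms: 0.01167 × V_1 = 0.06667  =>  V_1 = 5.714 V
The requested potential is V_1 = 5.714 V.

Final answer: V_1 = 5.714 V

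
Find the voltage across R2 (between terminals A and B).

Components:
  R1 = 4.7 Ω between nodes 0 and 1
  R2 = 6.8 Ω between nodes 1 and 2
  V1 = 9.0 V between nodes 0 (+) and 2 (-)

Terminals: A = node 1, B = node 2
R1 and R2 are in series across V1 (node 0 → node 1 → node 2), and the output A–B is taken across R2, so this is a voltage divider.
Series current: I = V1/(R1 + R2) = 9/(4.7 + 6.8) = 9/11.5 = 0.7826 A
V_R2 = I × R2 = V1 × R2/(R1 + R2) = 9 × 6.8/11.5 = 5.322 V

Final answer: 5.322 V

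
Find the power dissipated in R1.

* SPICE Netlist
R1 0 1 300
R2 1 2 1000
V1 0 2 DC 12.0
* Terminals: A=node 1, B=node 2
Nodal analysis, taking node 2 as the 0 V reference.
Source V1 fixes V_0 = 12 V.
KCL at each unknown node (sum of currents leaving = 0; resistances in Ω):
  Node 1: (V_1 - 12)/300 + (V_1 - 0)/1000 = 0
Collecting terms: 0.004333 × V_1 = 0.04  =>  V_1 = 9.231 V
I_R1 = (V_0 - V_1)/R1 = (12 - 9.231)/300 = 0.009231 A
P_R1 = I_R1² × R1 = (0.009231)² × 300 = 0.02556 W

Final answer: 0.02556 W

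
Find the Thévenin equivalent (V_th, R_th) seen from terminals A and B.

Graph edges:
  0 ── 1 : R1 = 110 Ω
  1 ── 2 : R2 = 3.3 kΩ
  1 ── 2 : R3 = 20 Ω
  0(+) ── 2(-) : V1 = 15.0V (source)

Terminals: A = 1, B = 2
Step 1 — V_th is the open-circuit voltage V_A - V_B (nothing connected across the terminals).
Nodal analysis, taking node 2 as the 0 V reference.
Source V1 fixes V_0 = 15 V.
KCL at each unknown node (sum of currents leaving = 0; resistances in Ω):
  Node 1: (V_1 - 15)/110 + (V_1 - 0)/3300 + (V_1 - 0)/20 = 0
Collecting terms: 0.05939 × V_1 = 0.1364  =>  V_1 = 2.296 V
V_th = V_1 - V_2 = 2.296 - 0 = 2.296 V
Step 2 — R_th: zero the source — replace V1 by a short circuit (node 2 merges into node 0) — and find the resistance seen between A (node 1) and B (node 0).
Reduce the network between node 1 (A) and node 0 (B) by series/parallel combination:
  Rp1 = R1 ‖ R2 ‖ R3 (parallel, all between nodes 0 and 1) = 1/(1/110 + 1/3300 + 1/20) = 16.84 Ω
R_th = 16.84 Ω

Final answer: V_th = 2.296 V, R_th = 16.84 Ω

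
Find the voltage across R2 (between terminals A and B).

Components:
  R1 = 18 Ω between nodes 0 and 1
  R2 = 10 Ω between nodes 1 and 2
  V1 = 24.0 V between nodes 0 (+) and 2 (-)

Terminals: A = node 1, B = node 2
R1 and R2 are in series across V1 (node 0 → node 1 → node 2), and the output A–B is taken across R2, so this is a voltage divider.
Series current: I = V1/(R1 + R2) = 24/(18 + 10) = 24/28 = 0.8571 A
V_R2 = I × R2 = V1 × R2/(R1 + R2) = 24 × 10/28 = 8.571 V

Final answer: 8.571 V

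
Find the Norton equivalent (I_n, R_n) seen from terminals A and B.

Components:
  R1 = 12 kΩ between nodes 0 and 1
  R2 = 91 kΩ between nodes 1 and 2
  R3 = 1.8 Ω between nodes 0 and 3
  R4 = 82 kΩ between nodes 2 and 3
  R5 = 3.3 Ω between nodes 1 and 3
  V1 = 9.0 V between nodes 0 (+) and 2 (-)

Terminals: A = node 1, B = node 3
Find the Thévenin equivalent first; then I_n = V_th/R_th and R_n = R_th.
Step 1 — V_th is the open-circuit voltage V_A - V_B (nothing connected across the terminals).
Nodal analysis, taking node 2 as the 0 V reference.
Source V1 fixes V_0 = 9 V.
KCL at each unknown node (sum of currents leaving = 0; resistances in Ω):
  Node 1: (V_1 - 9)/12000 + (V_1 - 0)/91000 + (V_1 - V_3)/3.3 = 0
  Node 3: (V_3 - 9)/1.8 + (V_3 - 0)/82000 + (V_3 - V_1)/3.3 = 0
Collecting terms (coefficients in siemens):
  0.3031·V_1 - 0.303·V_3 = 0.00075
  0.8586·V_3 - 0.303·V_1 = 5
Determinant D = (0.3031)(0.8586) - (-0.303)(-0.303) = 0.1684
V_1 = [(0.00075)(0.8586) - (-0.303)(5)]/D = 8.999 V
V_3 = [(0.3031)(5) - (0.00075)(-0.303)]/D = 9 V
V_th = V_1 - V_3 = 8.999 - 9 = -0.0003262 V
Step 2 — R_th: zero the source — replace V1 by a short circuit (node 2 merges into node 0) — and find the resistance seen between A (node 1) and B (node 3).
Reduce the network between node 1 (A) and node 3 (B) by series/parallel combination:
  Rp1 = R1 ‖ R2 (parallel, both between nodes 0 and 1) = 1/(1/12000 + 1/91000) = 10600 Ω
  Rp2 = R3 ‖ R4 (parallel, both between nodes 0 and 3) = 1/(1/1.8 + 1/82000) = 1.8 Ω
  Rs1 = Rp1 + Rp2 (series, joined only at node 0) = 10600 + 1.8 = 10600 Ω
  Rp3 = R5 ‖ Rs1 (parallel, both between nodes 1 and 3) = 1/(1/3.3 + 1/10600) = 3.299 Ω
R_th = 3.299 Ω
I_n = V_th/R_th = -0.0003262/3.299 = -0.00009887 A, and R_n = R_th = 3.299 Ω

Final answer: I_n = -9.887e-05 A, R_n = 3.299 Ω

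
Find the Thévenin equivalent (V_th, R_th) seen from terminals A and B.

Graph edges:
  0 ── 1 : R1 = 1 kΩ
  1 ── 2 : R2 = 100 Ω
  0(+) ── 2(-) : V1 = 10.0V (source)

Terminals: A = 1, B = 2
Step 1 — V_th is the open-circuit voltage V_A - V_B (nothing connected across the terminals).
Nodal analysis, taking node 2 as the 0 V reference.
Source V1 fixes V_0 = 10 V.
KCL at each unknown node (sum of currents leaving = 0; resistances in Ω):
  Node 1: (V_1 - 10)/1000 + (V_1 - 0)/100 = 0
Collecting terms: 0.011 × V_1 = 0.01  =>  V_1 = 0.9091 V
V_th = V_1 - V_2 = 0.9091 - 0 = 0.9091 V
Step 2 — R_th: zero the source — replace V1 by a short circuit (node 2 merges into node 0) — and find the resistance seen between A (node 1) and B (node 0).
Reduce the network between node 1 (A) and node 0 (B) by series/parallel combination:
  Rp1 = R1 ‖ R2 (parallel, both between nodes 0 and 1) = 1/(1/1000 + 1/100) = 90.91 Ω
R_th = 90.91 Ω

Final answer: V_th = 0.9091 V, R_th = 90.91 Ω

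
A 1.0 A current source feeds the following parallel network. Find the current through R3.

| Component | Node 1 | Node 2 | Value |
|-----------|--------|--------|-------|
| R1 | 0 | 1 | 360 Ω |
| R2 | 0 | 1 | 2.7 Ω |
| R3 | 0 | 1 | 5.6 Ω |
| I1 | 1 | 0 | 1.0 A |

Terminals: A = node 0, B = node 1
All resistors sit directly between nodes 0 and 1, so they are in parallel and share one voltage V; the full source current 1 A splits among them.
1/R_par = 1/360 + 1/2.7 + 1/5.6 = 0.5517 S  =>  R_par = 1.813 Ω
V = I × R_par = 1 × 1.813 = 1.813 V
I_R3 = V/R3 = 1.813/5.6 = 0.3237 A

Final answer: 0.3237 A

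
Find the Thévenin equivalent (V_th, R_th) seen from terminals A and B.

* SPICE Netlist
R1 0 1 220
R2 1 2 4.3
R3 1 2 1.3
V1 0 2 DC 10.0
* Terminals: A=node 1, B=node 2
Step 1 — V_th is the open-circuit voltage V_A - V_B (nothing connected across the terminals).
Nodal analysis, taking node 2 as the 0 V reference.
Source V1 fixes V_0 = 10 V.
KCL at each unknown node (sum of currents leaving = 0; resistances in Ω):
  Node 1: (V_1 - 10)/220 + (V_1 - 0)/4.3 + (V_1 - 0)/1.3 = 0
Collecting terms: 1.006 × V_1 = 0.04545  =>  V_1 = 0.04517 V
V_th = V_1 - V_2 = 0.04517 - 0 = 0.04517 V
Step 2 — R_th: zero the source — replace V1 by a short circuit (node 2 merges into node 0) — and find the resistance seen between A (node 1) and B (node 0).
Reduce the network between node 1 (A) and node 0 (B) by series/parallel combination:
  Rp1 = R1 ‖ R2 ‖ R3 (parallel, all between nodes 0 and 1) = 1/(1/220 + 1/4.3 + 1/1.3) = 0.9937 Ω
R_th = 0.9937 Ω

Final answer: V_th = 0.04517 V, R_th = 0.9937 Ω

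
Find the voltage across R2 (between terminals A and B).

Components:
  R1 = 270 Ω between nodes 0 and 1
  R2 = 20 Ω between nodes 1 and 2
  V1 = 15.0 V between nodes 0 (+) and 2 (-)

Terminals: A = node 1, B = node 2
R1 and R2 are in series across V1 (node 0 → node 1 → node 2), and the output A–B is taken across R2, so this is a voltage divider.
Series current: I = V1/(R1 + R2) = 15/(270 + 20) = 15/290 = 0.05172 A
V_R2 = I × R2 = V1 × R2/(R1 + R2) = 15 × 20/290 = 1.034 V

Final answer: 1.034 V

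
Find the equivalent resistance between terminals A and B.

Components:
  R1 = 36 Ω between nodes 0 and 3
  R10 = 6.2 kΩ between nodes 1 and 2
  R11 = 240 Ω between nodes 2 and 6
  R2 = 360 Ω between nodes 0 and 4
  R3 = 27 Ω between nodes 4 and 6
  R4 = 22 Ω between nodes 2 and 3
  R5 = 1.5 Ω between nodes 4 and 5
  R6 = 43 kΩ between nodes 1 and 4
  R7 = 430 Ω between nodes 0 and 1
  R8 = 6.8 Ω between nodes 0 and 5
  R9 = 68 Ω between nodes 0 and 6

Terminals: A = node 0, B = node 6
The network is not a plain series/parallel combination. Inject a 1 A test current into terminal A (node 0) and return it from terminal B (node 6); then R_eq = V_A / (1 A).
Nodal analysis, taking node 6 as the 0 V reference.
Current source I_test pushes 1 A into node 0 and draws it out of node 6.
KCL at each unknown node (sum of currents leaving = 0; resistances in Ω):
  Node 0: (V_0 - V_3)/36 + (V_0 - V_4)/360 + (V_0 - V_1)/430 + (V_0 - V_5)/6.8 + (V_0 - 0)/68 - 1 = 0
  Node 1: (V_1 - V_0)/430 + (V_1 - V_4)/43000 + (V_1 - V_2)/6200 = 0
  Node 2: (V_2 - V_1)/6200 + (V_2 - V_3)/22 + (V_2 - 0)/240 = 0
  Node 3: (V_3 - V_0)/36 + (V_3 - V_2)/22 = 0
  Node 4: (V_4 - V_0)/360 + (V_4 - V_1)/43000 + (V_4 - 0)/27 + (V_4 - V_5)/1.5 = 0
  Node 5: (V_5 - V_0)/6.8 + (V_5 - V_4)/1.5 = 0
Collecting terms (coefficients in siemens):
  0.1946·V_0 - 0.002326·V_1 - 0.02778·V_3 - 0.002778·V_4 - 0.1471·V_5 = 1
  0.00251·V_1 - 0.002326·V_0 - 0.0001613·V_2 - 0.00002326·V_4 = 0
  0.04978·V_2 - 0.0001613·V_1 - 0.04545·V_3 = 0
  0.07323·V_3 - 0.02778·V_0 - 0.04545·V_2 = 0
  0.7065·V_4 - 0.002778·V_0 - 0.00002326·V_1 - 0.6667·V_5 = 0
  0.8137·V_5 - 0.1471·V_0 - 0.6667·V_4 = 0
Solving these 6 simultaneous equations (Gaussian elimination) gives:
  V_0 = 21.48 V, V_1 = 21.17 V, V_2 = 17.33 V, V_3 = 18.91 V
  V_4 = 16.52 V, V_5 = 17.42 V
R_eq = V_0 / 1 A = 21.48 Ω

Final answer: 21.48 Ω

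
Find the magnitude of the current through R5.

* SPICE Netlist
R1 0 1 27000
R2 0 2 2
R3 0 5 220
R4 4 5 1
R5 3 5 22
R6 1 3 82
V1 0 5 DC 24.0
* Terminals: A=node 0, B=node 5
Nodal analysis, taking node 5 as the 0 V reference.
Source V1 fixes V_0 = 24 V.
KCL at each unknown node (sum of currents leaving = 0; resistances in Ω):
  Node 1: (V_1 - 24)/27000 + (V_1 - V_3)/82 = 0
  Node 2: (V_2 - 24)/2 = 0
  Node 3: (V_3 - 0)/22 + (V_3 - V_1)/82 = 0
  Node 4: (V_4 - 0)/1 = 0
Collecting terms (coefficients in siemens):
  0.01223·V_1 - 0.0122·V_3 = 0.0008889
  0.5·V_2 = 12
  0.05765·V_3 - 0.0122·V_1 = 0
  1·V_4 = 0
Solving these 4 simultaneous equations (Gaussian elimination) gives:
  V_1 = 0.09209 V, V_2 = 24 V, V_3 = 0.01948 V, V_4 = 0 V
I_R5 = (V_3 - V_5)/R5 = (0.01948 - 0)/22 = 0.0008855 A
|I_R5| = 0.0008855 A

Final answer: |I_R5| = 0.0008855 A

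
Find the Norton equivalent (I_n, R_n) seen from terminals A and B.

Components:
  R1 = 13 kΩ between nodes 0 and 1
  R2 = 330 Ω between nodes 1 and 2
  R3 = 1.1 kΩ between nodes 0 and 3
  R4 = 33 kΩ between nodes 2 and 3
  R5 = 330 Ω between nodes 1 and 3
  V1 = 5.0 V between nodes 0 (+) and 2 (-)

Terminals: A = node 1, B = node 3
Find the Thévenin equivalent first; then I_n = V_th/R_th and R_n = R_th.
Step 1 — V_th is the open-circuit voltage V_A - V_B (nothing connected across the terminals).
Nodal analysis, taking node 2 as the 0 V reference.
Source V1 fixes V_0 = 5 V.
KCL at each unknown node (sum of currents leaving = 0; resistances in Ω):
  Node 1: (V_1 - 5)/13000 + (V_1 - 0)/330 + (V_1 - V_3)/330 = 0
  Node 3: (V_3 - 5)/1100 + (V_3 - 0)/33000 + (V_3 - V_1)/330 = 0
Collecting terms (coefficients in siemens):
  0.006138·V_1 - 0.00303·V_3 = 0.0003846
  0.00397·V_3 - 0.00303·V_1 = 0.004545
Determinant D = (0.006138)(0.00397) - (-0.00303)(-0.00303) = 0.00001518
V_1 = [(0.0003846)(0.00397) - (-0.00303)(0.004545)]/D = 1.008 V
V_3 = [(0.006138)(0.004545) - (0.0003846)(-0.00303)]/D = 1.914 V
V_th = V_1 - V_3 = 1.008 - 1.914 = -0.9065 V
Step 2 — R_th: zero the source — replace V1 by a short circuit (node 2 merges into node 0) — and find the resistance seen between A (node 1) and B (node 3).
Reduce the network between node 1 (A) and node 3 (B) by series/parallel combination:
  Rp1 = R1 ‖ R2 (parallel, both between nodes 0 and 1) = 1/(1/13000 + 1/330) = 321.8 Ω
  Rp2 = R3 ‖ R4 (parallel, both between nodes 0 and 3) = 1/(1/1100 + 1/33000) = 1065 Ω
  Rs1 = Rp1 + Rp2 (series, joined only at node 0) = 321.8 + 1065 = 1386 Ω
  Rp3 = R5 ‖ Rs1 (parallel, both between nodes 1 and 3) = 1/(1/330 + 1/1386) = 266.6 Ω
R_th = 266.6 Ω
I_n = V_th/R_th = -0.9065/266.6 = -0.003401 A, and R_n = R_th = 266.6 Ω

Final answer: I_n = -0.003401 A, R_n = 266.6 Ω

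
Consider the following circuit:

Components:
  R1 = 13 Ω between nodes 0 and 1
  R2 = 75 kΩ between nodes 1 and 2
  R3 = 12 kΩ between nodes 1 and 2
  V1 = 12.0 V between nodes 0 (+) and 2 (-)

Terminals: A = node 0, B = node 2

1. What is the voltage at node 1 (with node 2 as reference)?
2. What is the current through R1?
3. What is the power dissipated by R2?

Nodal analysis, taking node 2 as the 0 V reference.
Source V1 fixes V_0 = 12 V.
KCL at each unknown node (sum of currents leaving = 0; resistances in Ω):
  Node 1: (V_1 - 12)/13 + (V_1 - 0)/75000 + (V_1 - 0)/12000 = 0
Collecting terms: 0.07702 × V_1 = 0.9231  =>  V_1 = 11.98 V
Part 1:
  Read off the nodal solution: V_1 = 11.98 V
Part 2:
  I_R1 = (V_0 - V_1)/R1 = (12 - 11.98)/13 = 0.001159 A
  Magnitude: I_R1 = 0.001159 A
Part 3:
  I_R2 = (V_1 - V_2)/R2 = (11.98 - 0)/75000 = 0.0001598 A
  P_R2 = I_R2² × R2 = (0.0001598)² × 75000 = 0.001915 W

Final answers:
1. V_1 = 11.98 V
2. I_R1 = 0.001159 A
3. P_R2 = 0.001915 W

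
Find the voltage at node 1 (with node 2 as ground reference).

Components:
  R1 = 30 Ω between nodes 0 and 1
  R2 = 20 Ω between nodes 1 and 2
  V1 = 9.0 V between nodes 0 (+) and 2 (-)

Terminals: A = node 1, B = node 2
Nodal analysis, taking node 2 as the 0 V reference.
Source V1 fixes V_0 = 9 V.
KCL at each unknown node (sum of currents leaving = 0; resistances in Ω):
  Node 1: (V_1 - 9)/30 + (V_1 - 0)/20 = 0
Collecting terms: 0.08333 × V_1 = 0.3  =>  V_1 = 3.6 V
The requested potential is V_1 = 3.6 V.

Final answer: V_1 = 3.6 V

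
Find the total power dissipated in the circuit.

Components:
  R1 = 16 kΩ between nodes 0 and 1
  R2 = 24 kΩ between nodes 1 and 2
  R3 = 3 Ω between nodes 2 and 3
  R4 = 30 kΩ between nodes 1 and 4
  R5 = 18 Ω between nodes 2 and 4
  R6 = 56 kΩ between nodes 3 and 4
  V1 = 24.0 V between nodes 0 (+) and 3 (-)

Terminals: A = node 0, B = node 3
Nodal analysis, taking node 3 as the 0 V reference.
Source V1 fixes V_0 = 24 V.
KCL at each unknown node (sum of currents leaving = 0; resistances in Ω):
  Node 1: (V_1 - 24)/16000 + (V_1 - V_2)/24000 + (V_1 - V_4)/30000 = 0
  Node 2: (V_2 - V_1)/24000 + (V_2 - 0)/3 + (V_2 - V_4)/18 = 0
  Node 4: (V_4 - V_1)/30000 + (V_4 - V_2)/18 + (V_4 - 0)/56000 = 0
Collecting terms (coefficients in siemens):
  0.0001375·V_1 - 0.00004167·V_2 - 0.00003333·V_4 = 0.0015
  0.3889·V_2 - 0.00004167·V_1 - 0.05556·V_4 = 0
  0.05561·V_4 - 0.00003333·V_1 - 0.05556·V_2 = 0
Solving these 3 simultaneous equations (Gaussian elimination) gives:
  V_1 = 10.91 V, V_2 = 0.002454 V, V_4 = 0.008992 V
Power in each resistor, P = (ΔV)²/R:
  P_R1 = (24 - 10.91)²/16000 = 0.01071 W
  P_R2 = (10.91 - 0.002454)²/24000 = 0.004959 W
  P_R3 = (0.002454 - 0)²/3 = 0.000002007 W
  P_R4 = (10.91 - 0.008992)²/30000 = 0.003963 W
  P_R5 = (0.002454 - 0.008992)²/18 = 0.000002375 W
  P_R6 = (0 - 0.008992)²/56000 = 0.000000001444 W
P_total = P_R1 + P_R2 + P_R3 + P_R4 + P_R5 + P_R6 = 0.01963 W

Final answer: 0.01963 W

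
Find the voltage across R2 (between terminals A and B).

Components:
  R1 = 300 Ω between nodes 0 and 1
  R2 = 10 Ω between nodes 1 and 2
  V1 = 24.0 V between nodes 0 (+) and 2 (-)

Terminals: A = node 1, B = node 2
R1 and R2 are in series across V1 (node 0 → node 1 → node 2), and the output A–B is taken across R2, so this is a voltage divider.
Series current: I = V1/(R1 + R2) = 24/(300 + 10) = 24/310 = 0.07742 A
V_R2 = I × R2 = V1 × R2/(R1 + R2) = 24 × 10/310 = 0.7742 V

Final answer: 0.7742 V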